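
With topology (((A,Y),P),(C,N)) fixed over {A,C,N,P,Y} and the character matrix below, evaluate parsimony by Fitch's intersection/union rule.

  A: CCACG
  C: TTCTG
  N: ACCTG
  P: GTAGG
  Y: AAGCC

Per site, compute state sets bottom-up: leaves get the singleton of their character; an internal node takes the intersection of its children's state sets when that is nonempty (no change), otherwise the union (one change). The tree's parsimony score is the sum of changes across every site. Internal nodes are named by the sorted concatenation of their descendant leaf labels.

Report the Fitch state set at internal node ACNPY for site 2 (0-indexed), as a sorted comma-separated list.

AY@0: {C} ∪ {A} = {A,C} (union, +1)
APY@0: {A,C} ∪ {G} = {A,C,G} (union, +1)
CN@0: {T} ∪ {A} = {A,T} (union, +1)
ACNPY@0: {A,C,G} ∩ {A,T} = {A} (intersection, +0)
AY@1: {C} ∪ {A} = {A,C} (union, +1)
APY@1: {A,C} ∪ {T} = {A,C,T} (union, +1)
CN@1: {T} ∪ {C} = {C,T} (union, +1)
ACNPY@1: {A,C,T} ∩ {C,T} = {C,T} (intersection, +0)
AY@2: {A} ∪ {G} = {A,G} (union, +1)
APY@2: {A,G} ∩ {A} = {A} (intersection, +0)
CN@2: {C} ∩ {C} = {C} (intersection, +0)
ACNPY@2: {A} ∪ {C} = {A,C} (union, +1)
AY@3: {C} ∩ {C} = {C} (intersection, +0)
APY@3: {C} ∪ {G} = {C,G} (union, +1)
CN@3: {T} ∩ {T} = {T} (intersection, +0)
ACNPY@3: {C,G} ∪ {T} = {C,G,T} (union, +1)
AY@4: {G} ∪ {C} = {C,G} (union, +1)
APY@4: {C,G} ∩ {G} = {G} (intersection, +0)
CN@4: {G} ∩ {G} = {G} (intersection, +0)
ACNPY@4: {G} ∩ {G} = {G} (intersection, +0)
per-site changes: [3, 3, 2, 2, 1]; total = 11

A,C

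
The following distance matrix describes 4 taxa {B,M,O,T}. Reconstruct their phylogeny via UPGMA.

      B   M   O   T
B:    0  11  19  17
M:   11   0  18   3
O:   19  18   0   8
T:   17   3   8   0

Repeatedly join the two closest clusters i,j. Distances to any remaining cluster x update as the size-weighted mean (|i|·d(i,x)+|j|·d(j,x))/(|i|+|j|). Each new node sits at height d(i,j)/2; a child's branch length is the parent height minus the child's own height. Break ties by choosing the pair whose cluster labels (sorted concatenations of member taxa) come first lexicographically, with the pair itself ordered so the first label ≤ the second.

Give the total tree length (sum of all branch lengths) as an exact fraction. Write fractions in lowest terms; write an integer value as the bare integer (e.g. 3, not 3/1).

iteration 1: select M,T (d=3); attach at lengths (3/2, 3/2); label the merged cluster MT
  updated: d(B,MT)=14, d(MT,O)=13
iteration 2: select MT,O (d=13); attach at lengths (5, 13/2); label the merged cluster MOT
  updated: d(B,MOT)=47/3
iteration 3: select B,MOT (d=47/3); attach at lengths (47/6, 4/3); label the merged cluster BMOT
final tree: (B:47/6,((M:3/2,T:3/2):5,O:13/2):4/3)
total length: 71/3

71/3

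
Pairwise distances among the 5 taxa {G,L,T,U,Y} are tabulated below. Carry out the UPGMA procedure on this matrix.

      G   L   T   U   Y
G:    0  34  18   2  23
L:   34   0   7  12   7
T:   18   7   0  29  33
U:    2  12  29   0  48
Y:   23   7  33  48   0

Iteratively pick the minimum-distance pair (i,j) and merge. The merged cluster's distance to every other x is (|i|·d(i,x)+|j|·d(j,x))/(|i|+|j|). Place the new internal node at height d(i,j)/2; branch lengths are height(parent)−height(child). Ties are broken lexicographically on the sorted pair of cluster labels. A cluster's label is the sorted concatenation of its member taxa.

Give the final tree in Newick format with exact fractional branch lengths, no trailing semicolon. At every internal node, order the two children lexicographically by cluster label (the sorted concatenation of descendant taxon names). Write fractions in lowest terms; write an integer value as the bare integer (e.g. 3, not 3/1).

((G:1,U:1):38/3,((L:7/2,T:7/2):13/2,Y:10):11/3)

1. join G+U (d=2) ⇒ GU; edges |G|=1, |U|=1
  updated: d(GU,L)=23, d(GU,T)=47/2, d(GU,Y)=71/2
2. join L+T (d=7) ⇒ LT; edges |L|=7/2, |T|=7/2
  updated: d(GU,LT)=93/4, d(LT,Y)=20
3. join LT+Y (d=20) ⇒ LTY; edges |LT|=13/2, |Y|=10
  updated: d(GU,LTY)=82/3
4. join GU+LTY (d=82/3) ⇒ GLTUY; edges |GU|=38/3, |LTY|=11/3
final tree: ((G:1,U:1):38/3,((L:7/2,T:7/2):13/2,Y:10):11/3)
total length: 251/6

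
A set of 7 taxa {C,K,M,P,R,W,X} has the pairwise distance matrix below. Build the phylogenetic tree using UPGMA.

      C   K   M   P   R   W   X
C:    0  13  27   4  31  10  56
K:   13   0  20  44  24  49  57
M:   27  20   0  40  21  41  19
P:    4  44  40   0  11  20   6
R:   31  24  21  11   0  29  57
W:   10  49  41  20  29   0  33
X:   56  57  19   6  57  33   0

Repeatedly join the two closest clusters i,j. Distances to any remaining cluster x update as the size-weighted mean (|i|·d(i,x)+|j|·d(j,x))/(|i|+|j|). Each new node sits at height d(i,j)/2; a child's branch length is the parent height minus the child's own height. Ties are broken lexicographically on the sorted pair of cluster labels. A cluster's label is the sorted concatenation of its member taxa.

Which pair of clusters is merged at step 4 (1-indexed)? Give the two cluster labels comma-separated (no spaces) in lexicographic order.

CPW,R

iteration 1: select C,P (d=4); attach at lengths (2, 2); label the merged cluster CP
  updated: d(CP,K)=57/2, d(CP,M)=67/2, d(CP,R)=21, d(CP,W)=15, d(CP,X)=31
iteration 2: select CP,W (d=15); attach at lengths (11/2, 15/2); label the merged cluster CPW
  updated: d(CPW,K)=106/3, d(CPW,M)=36, d(CPW,R)=71/3, d(CPW,X)=95/3
iteration 3: select M,X (d=19); attach at lengths (19/2, 19/2); label the merged cluster MX
  updated: d(CPW,MX)=203/6, d(K,MX)=77/2, d(MX,R)=39
iteration 4: select CPW,R (d=71/3); attach at lengths (13/3, 71/6); label the merged cluster CPRW
  updated: d(CPRW,K)=65/2, d(CPRW,MX)=281/8
iteration 5: select CPRW,K (d=65/2); attach at lengths (53/12, 65/4); label the merged cluster CKPRW
  updated: d(CKPRW,MX)=179/5
iteration 6: select CKPRW,MX (d=179/5); attach at lengths (33/20, 42/5); label the merged cluster CKMPRWX
final tree: (((((C:2,P:2):11/2,W:15/2):13/3,R:71/6):53/12,K:65/4):33/20,(M:19/2,X:19/2):42/5)
total length: 4973/60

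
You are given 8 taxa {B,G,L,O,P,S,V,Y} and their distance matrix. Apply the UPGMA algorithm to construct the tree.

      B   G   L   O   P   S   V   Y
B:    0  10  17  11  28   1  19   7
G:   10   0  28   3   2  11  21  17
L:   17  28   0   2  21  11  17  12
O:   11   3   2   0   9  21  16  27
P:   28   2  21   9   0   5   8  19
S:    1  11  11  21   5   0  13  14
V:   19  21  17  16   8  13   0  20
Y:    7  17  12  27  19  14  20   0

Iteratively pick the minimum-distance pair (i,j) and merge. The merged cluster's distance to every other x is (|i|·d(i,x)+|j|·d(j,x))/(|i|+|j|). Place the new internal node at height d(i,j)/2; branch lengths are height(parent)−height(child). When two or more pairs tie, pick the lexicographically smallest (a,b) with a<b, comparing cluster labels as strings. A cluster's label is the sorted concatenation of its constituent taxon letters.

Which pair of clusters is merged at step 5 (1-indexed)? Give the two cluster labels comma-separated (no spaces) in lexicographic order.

GP,V

iteration 1: select B,S (d=1); attach at lengths (1/2, 1/2); label the merged cluster BS
  updated: d(BS,G)=21/2, d(BS,L)=14, d(BS,O)=16, d(BS,P)=33/2, d(BS,V)=16, d(BS,Y)=21/2
iteration 2: select G,P (d=2); attach at lengths (1, 1); label the merged cluster GP
  updated: d(BS,GP)=27/2, d(GP,L)=49/2, d(GP,O)=6, d(GP,V)=29/2, d(GP,Y)=18
iteration 3: select L,O (d=2); attach at lengths (1, 1); label the merged cluster LO
  updated: d(BS,LO)=15, d(GP,LO)=61/4, d(LO,V)=33/2, d(LO,Y)=39/2
iteration 4: select BS,Y (d=21/2); attach at lengths (19/4, 21/4); label the merged cluster BSY
  updated: d(BSY,GP)=15, d(BSY,LO)=33/2, d(BSY,V)=52/3
iteration 5: select GP,V (d=29/2); attach at lengths (25/4, 29/4); label the merged cluster GPV
  updated: d(BSY,GPV)=142/9, d(GPV,LO)=47/3
iteration 6: select GPV,LO (d=47/3); attach at lengths (7/12, 41/6); label the merged cluster GLOPV
  updated: d(BSY,GLOPV)=241/15
iteration 7: select BSY,GLOPV (d=241/15); attach at lengths (167/60, 1/5); label the merged cluster BGLOPSVY
final tree: (((B:1/2,S:1/2):19/4,Y:21/4):167/60,(((G:1,P:1):25/4,V:29/4):7/12,(L:1,O:1):41/6):1/5)
total length: 389/10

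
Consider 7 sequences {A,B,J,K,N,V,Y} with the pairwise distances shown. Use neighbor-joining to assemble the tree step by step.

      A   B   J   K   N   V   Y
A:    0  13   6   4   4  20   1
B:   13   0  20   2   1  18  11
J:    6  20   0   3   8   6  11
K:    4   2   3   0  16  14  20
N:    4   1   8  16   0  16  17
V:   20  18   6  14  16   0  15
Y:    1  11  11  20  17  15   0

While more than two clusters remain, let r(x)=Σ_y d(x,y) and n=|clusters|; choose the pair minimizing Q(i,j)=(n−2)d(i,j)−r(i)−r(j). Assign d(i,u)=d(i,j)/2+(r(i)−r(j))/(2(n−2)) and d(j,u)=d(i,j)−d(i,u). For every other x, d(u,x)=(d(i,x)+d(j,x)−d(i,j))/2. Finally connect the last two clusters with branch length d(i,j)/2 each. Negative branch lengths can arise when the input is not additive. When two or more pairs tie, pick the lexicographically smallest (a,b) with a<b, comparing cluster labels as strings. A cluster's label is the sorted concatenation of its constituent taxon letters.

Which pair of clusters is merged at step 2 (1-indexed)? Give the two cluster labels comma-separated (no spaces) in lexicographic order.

iteration 1: select B,N (d=1, Q=-122); attach at lengths (4/5, 1/5); label the merged cluster BN
  updated: d(A,BN)=8, d(BN,J)=27/2, d(BN,K)=17/2, d(BN,V)=33/2, d(BN,Y)=27/2
iteration 2: select A,Y (d=1, Q=-191/2); attach at lengths (-35/16, 51/16); label the merged cluster AY
  updated: d(AY,BN)=41/4, d(AY,J)=8, d(AY,K)=23/2, d(AY,V)=17
iteration 3: select J,V (d=6, Q=-66); attach at lengths (-5/6, 41/6); label the merged cluster JV
  updated: d(AY,JV)=19/2, d(BN,JV)=12, d(JV,K)=11/2
iteration 4: select AY,BN (d=41/4, Q=-83/2); attach at lengths (21/4, 5); label the merged cluster ABNY
  updated: d(ABNY,JV)=45/8, d(ABNY,K)=39/8
iteration 5: select ABNY,JV (d=45/8, Q=-16); attach at lengths (5/2, 25/8); label the merged cluster ABJNVY
  updated: d(ABJNVY,K)=19/8
iteration 6: select ABJNVY,K (d=19/8); attach at lengths (19/16, 19/16); label the merged cluster ABJKNVY
final tree: ((((A:-35/16,Y:51/16):21/4,(B:4/5,N:1/5):5):5/2,(J:-5/6,V:41/6):25/8):19/16,K:19/16)
total length: 105/4

A,Y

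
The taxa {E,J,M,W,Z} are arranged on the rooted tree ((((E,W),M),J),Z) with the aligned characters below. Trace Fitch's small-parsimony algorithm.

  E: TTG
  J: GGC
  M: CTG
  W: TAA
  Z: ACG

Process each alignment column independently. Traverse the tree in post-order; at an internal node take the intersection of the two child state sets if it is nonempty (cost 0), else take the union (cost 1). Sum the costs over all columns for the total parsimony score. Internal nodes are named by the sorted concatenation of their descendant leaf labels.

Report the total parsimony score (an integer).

[col 0] EW: children E:{T}, W:{T} ∩→ {T}; cost 0
[col 0] EMW: children EW:{T}, M:{C} ∪→ {C,T}; cost 1
[col 0] EJMW: children EMW:{C,T}, J:{G} ∪→ {C,G,T}; cost 1
[col 0] EJMWZ: children EJMW:{C,G,T}, Z:{A} ∪→ {A,C,G,T}; cost 1
[col 1] EW: children E:{T}, W:{A} ∪→ {A,T}; cost 1
[col 1] EMW: children EW:{A,T}, M:{T} ∩→ {T}; cost 0
[col 1] EJMW: children EMW:{T}, J:{G} ∪→ {G,T}; cost 1
[col 1] EJMWZ: children EJMW:{G,T}, Z:{C} ∪→ {C,G,T}; cost 1
[col 2] EW: children E:{G}, W:{A} ∪→ {A,G}; cost 1
[col 2] EMW: children EW:{A,G}, M:{G} ∩→ {G}; cost 0
[col 2] EJMW: children EMW:{G}, J:{C} ∪→ {C,G}; cost 1
[col 2] EJMWZ: children EJMW:{C,G}, Z:{G} ∩→ {G}; cost 0
per-site changes: [3, 3, 2]; total = 8

8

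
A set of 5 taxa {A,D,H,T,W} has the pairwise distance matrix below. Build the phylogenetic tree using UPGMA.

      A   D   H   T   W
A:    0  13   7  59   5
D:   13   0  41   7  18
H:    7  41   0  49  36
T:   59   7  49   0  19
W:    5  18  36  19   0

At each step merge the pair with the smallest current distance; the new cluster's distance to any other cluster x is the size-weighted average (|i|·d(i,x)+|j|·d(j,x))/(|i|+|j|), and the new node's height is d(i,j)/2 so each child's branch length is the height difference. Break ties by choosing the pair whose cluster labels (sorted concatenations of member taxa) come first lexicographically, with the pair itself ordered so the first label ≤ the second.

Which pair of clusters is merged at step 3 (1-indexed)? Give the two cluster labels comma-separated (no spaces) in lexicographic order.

AW,H

iteration 1: select A,W (d=5); attach at lengths (5/2, 5/2); label the merged cluster AW
  updated: d(AW,D)=31/2, d(AW,H)=43/2, d(AW,T)=39
iteration 2: select D,T (d=7); attach at lengths (7/2, 7/2); label the merged cluster DT
  updated: d(AW,DT)=109/4, d(DT,H)=45
iteration 3: select AW,H (d=43/2); attach at lengths (33/4, 43/4); label the merged cluster AHW
  updated: d(AHW,DT)=199/6
iteration 4: select AHW,DT (d=199/6); attach at lengths (35/6, 157/12); label the merged cluster ADHTW
final tree: (((A:5/2,W:5/2):33/4,H:43/4):35/6,(D:7/2,T:7/2):157/12)
total length: 599/12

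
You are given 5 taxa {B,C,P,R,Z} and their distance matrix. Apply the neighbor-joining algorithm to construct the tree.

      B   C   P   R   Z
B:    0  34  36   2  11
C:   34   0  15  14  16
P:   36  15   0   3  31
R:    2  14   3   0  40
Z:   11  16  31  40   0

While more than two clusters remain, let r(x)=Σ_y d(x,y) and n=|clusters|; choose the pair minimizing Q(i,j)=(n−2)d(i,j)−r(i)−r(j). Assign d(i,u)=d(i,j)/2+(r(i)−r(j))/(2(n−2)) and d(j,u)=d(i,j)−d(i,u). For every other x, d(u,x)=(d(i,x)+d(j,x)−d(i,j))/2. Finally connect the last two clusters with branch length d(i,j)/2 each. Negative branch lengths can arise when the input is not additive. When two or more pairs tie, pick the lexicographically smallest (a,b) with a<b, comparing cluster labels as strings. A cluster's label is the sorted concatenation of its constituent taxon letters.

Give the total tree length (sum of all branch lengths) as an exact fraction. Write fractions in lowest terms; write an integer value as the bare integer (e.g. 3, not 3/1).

323/8

step 1: merge (B,Z) at d=11, Q=-148; branch lengths B→3, Z→8; new cluster BZ
  updated: d(BZ,C)=39/2, d(BZ,P)=28, d(BZ,R)=31/2
step 2: merge (BZ,C) at d=39/2, Q=-145/2; branch lengths BZ→107/8, C→49/8; new cluster BCZ
  updated: d(BCZ,P)=47/4, d(BCZ,R)=5
step 3: merge (BCZ,P) at d=47/4, Q=-79/4; branch lengths BCZ→55/8, P→39/8; new cluster BCPZ
  updated: d(BCPZ,R)=-15/8
step 4: merge (BCPZ,R) at d=-15/8; branch lengths BCPZ→-15/16, R→-15/16; new cluster BCPRZ
final tree: ((((B:3,Z:8):107/8,C:49/8):55/8,P:39/8):-15/16,R:-15/16)
total length: 323/8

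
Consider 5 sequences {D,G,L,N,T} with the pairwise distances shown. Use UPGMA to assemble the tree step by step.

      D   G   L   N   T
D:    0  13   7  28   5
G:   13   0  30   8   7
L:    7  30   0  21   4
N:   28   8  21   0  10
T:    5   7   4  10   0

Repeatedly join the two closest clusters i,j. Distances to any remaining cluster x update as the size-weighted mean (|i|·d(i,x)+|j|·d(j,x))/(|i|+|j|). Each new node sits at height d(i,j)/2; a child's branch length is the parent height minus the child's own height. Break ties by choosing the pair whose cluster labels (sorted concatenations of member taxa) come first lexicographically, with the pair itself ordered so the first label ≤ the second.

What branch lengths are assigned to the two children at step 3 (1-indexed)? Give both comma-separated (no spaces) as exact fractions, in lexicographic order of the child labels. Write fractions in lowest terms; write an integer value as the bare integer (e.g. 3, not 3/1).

iteration 1: select L,T (d=4); attach at lengths (2, 2); label the merged cluster LT
  updated: d(D,LT)=6, d(G,LT)=37/2, d(LT,N)=31/2
iteration 2: select D,LT (d=6); attach at lengths (3, 1); label the merged cluster DLT
  updated: d(DLT,G)=50/3, d(DLT,N)=59/3
iteration 3: select G,N (d=8); attach at lengths (4, 4); label the merged cluster GN
  updated: d(DLT,GN)=109/6
iteration 4: select DLT,GN (d=109/6); attach at lengths (73/12, 61/12); label the merged cluster DGLNT
final tree: ((D:3,(L:2,T:2):1):73/12,(G:4,N:4):61/12)
total length: 163/6

4,4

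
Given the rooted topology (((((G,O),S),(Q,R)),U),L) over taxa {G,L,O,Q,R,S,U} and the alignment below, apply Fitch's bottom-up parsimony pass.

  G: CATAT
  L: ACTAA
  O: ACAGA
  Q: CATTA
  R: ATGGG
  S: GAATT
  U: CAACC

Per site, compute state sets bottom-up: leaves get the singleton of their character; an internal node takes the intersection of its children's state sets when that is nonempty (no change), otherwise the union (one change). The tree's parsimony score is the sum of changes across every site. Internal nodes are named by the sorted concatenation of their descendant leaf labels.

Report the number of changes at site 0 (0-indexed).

4

[col 0] GO: children G:{C}, O:{A} ∪→ {A,C}; cost 1
[col 0] GOS: children GO:{A,C}, S:{G} ∪→ {A,C,G}; cost 1
[col 0] QR: children Q:{C}, R:{A} ∪→ {A,C}; cost 1
[col 0] GOQRS: children GOS:{A,C,G}, QR:{A,C} ∩→ {A,C}; cost 0
[col 0] GOQRSU: children GOQRS:{A,C}, U:{C} ∩→ {C}; cost 0
[col 0] GLOQRSU: children GOQRSU:{C}, L:{A} ∪→ {A,C}; cost 1
[col 1] GO: children G:{A}, O:{C} ∪→ {A,C}; cost 1
[col 1] GOS: children GO:{A,C}, S:{A} ∩→ {A}; cost 0
[col 1] QR: children Q:{A}, R:{T} ∪→ {A,T}; cost 1
[col 1] GOQRS: children GOS:{A}, QR:{A,T} ∩→ {A}; cost 0
[col 1] GOQRSU: children GOQRS:{A}, U:{A} ∩→ {A}; cost 0
[col 1] GLOQRSU: children GOQRSU:{A}, L:{C} ∪→ {A,C}; cost 1
[col 2] GO: children G:{T}, O:{A} ∪→ {A,T}; cost 1
[col 2] GOS: children GO:{A,T}, S:{A} ∩→ {A}; cost 0
[col 2] QR: children Q:{T}, R:{G} ∪→ {G,T}; cost 1
[col 2] GOQRS: children GOS:{A}, QR:{G,T} ∪→ {A,G,T}; cost 1
[col 2] GOQRSU: children GOQRS:{A,G,T}, U:{A} ∩→ {A}; cost 0
[col 2] GLOQRSU: children GOQRSU:{A}, L:{T} ∪→ {A,T}; cost 1
[col 3] GO: children G:{A}, O:{G} ∪→ {A,G}; cost 1
[col 3] GOS: children GO:{A,G}, S:{T} ∪→ {A,G,T}; cost 1
[col 3] QR: children Q:{T}, R:{G} ∪→ {G,T}; cost 1
[col 3] GOQRS: children GOS:{A,G,T}, QR:{G,T} ∩→ {G,T}; cost 0
[col 3] GOQRSU: children GOQRS:{G,T}, U:{C} ∪→ {C,G,T}; cost 1
[col 3] GLOQRSU: children GOQRSU:{C,G,T}, L:{A} ∪→ {A,C,G,T}; cost 1
[col 4] GO: children G:{T}, O:{A} ∪→ {A,T}; cost 1
[col 4] GOS: children GO:{A,T}, S:{T} ∩→ {T}; cost 0
[col 4] QR: children Q:{A}, R:{G} ∪→ {A,G}; cost 1
[col 4] GOQRS: children GOS:{T}, QR:{A,G} ∪→ {A,G,T}; cost 1
[col 4] GOQRSU: children GOQRS:{A,G,T}, U:{C} ∪→ {A,C,G,T}; cost 1
[col 4] GLOQRSU: children GOQRSU:{A,C,G,T}, L:{A} ∩→ {A}; cost 0
per-site changes: [4, 3, 4, 5, 4]; total = 20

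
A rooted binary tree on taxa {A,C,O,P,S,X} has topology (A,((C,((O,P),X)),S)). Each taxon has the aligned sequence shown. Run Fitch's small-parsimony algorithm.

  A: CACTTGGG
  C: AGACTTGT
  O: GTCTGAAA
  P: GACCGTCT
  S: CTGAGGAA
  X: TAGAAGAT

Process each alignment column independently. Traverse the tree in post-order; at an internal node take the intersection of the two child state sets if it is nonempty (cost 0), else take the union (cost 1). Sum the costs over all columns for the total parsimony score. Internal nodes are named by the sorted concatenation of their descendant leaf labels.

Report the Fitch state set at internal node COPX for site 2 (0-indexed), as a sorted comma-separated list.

OP@0: {G} ∩ {G} = {G} (intersection, +0)
OPX@0: {G} ∪ {T} = {G,T} (union, +1)
COPX@0: {A} ∪ {G,T} = {A,G,T} (union, +1)
COPSX@0: {A,G,T} ∪ {C} = {A,C,G,T} (union, +1)
ACOPSX@0: {C} ∩ {A,C,G,T} = {C} (intersection, +0)
OP@1: {T} ∪ {A} = {A,T} (union, +1)
OPX@1: {A,T} ∩ {A} = {A} (intersection, +0)
COPX@1: {G} ∪ {A} = {A,G} (union, +1)
COPSX@1: {A,G} ∪ {T} = {A,G,T} (union, +1)
ACOPSX@1: {A} ∩ {A,G,T} = {A} (intersection, +0)
OP@2: {C} ∩ {C} = {C} (intersection, +0)
OPX@2: {C} ∪ {G} = {C,G} (union, +1)
COPX@2: {A} ∪ {C,G} = {A,C,G} (union, +1)
COPSX@2: {A,C,G} ∩ {G} = {G} (intersection, +0)
ACOPSX@2: {C} ∪ {G} = {C,G} (union, +1)
OP@3: {T} ∪ {C} = {C,T} (union, +1)
OPX@3: {C,T} ∪ {A} = {A,C,T} (union, +1)
COPX@3: {C} ∩ {A,C,T} = {C} (intersection, +0)
COPSX@3: {C} ∪ {A} = {A,C} (union, +1)
ACOPSX@3: {T} ∪ {A,C} = {A,C,T} (union, +1)
OP@4: {G} ∩ {G} = {G} (intersection, +0)
OPX@4: {G} ∪ {A} = {A,G} (union, +1)
COPX@4: {T} ∪ {A,G} = {A,G,T} (union, +1)
COPSX@4: {A,G,T} ∩ {G} = {G} (intersection, +0)
ACOPSX@4: {T} ∪ {G} = {G,T} (union, +1)
OP@5: {A} ∪ {T} = {A,T} (union, +1)
OPX@5: {A,T} ∪ {G} = {A,G,T} (union, +1)
COPX@5: {T} ∩ {A,G,T} = {T} (intersection, +0)
COPSX@5: {T} ∪ {G} = {G,T} (union, +1)
ACOPSX@5: {G} ∩ {G,T} = {G} (intersection, +0)
OP@6: {A} ∪ {C} = {A,C} (union, +1)
OPX@6: {A,C} ∩ {A} = {A} (intersection, +0)
COPX@6: {G} ∪ {A} = {A,G} (union, +1)
COPSX@6: {A,G} ∩ {A} = {A} (intersection, +0)
ACOPSX@6: {G} ∪ {A} = {A,G} (union, +1)
OP@7: {A} ∪ {T} = {A,T} (union, +1)
OPX@7: {A,T} ∩ {T} = {T} (intersection, +0)
COPX@7: {T} ∩ {T} = {T} (intersection, +0)
COPSX@7: {T} ∪ {A} = {A,T} (union, +1)
ACOPSX@7: {G} ∪ {A,T} = {A,G,T} (union, +1)
per-site changes: [3, 3, 3, 4, 3, 3, 3, 3]; total = 25

A,C,G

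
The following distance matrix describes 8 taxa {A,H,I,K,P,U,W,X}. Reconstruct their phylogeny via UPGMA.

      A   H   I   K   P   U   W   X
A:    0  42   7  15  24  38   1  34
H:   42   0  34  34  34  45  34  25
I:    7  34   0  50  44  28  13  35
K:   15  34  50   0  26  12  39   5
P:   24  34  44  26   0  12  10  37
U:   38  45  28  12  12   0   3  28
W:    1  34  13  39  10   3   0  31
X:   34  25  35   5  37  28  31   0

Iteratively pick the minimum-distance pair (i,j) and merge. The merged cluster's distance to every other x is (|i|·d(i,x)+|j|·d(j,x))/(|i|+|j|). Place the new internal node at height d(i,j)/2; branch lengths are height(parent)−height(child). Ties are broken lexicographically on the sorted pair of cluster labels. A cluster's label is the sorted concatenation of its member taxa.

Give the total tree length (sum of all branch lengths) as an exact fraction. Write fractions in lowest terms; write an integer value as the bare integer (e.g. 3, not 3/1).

1111/15

step 1: merge (A,W) at d=1; branch lengths A→1/2, W→1/2; new cluster AW
  updated: d(AW,H)=38, d(AW,I)=10, d(AW,K)=27, d(AW,P)=17, d(AW,U)=41/2, d(AW,X)=65/2
step 2: merge (K,X) at d=5; branch lengths K→5/2, X→5/2; new cluster KX
  updated: d(AW,KX)=119/4, d(H,KX)=59/2, d(I,KX)=85/2, d(KX,P)=63/2, d(KX,U)=20
step 3: merge (AW,I) at d=10; branch lengths AW→9/2, I→5; new cluster AIW
  updated: d(AIW,H)=110/3, d(AIW,KX)=34, d(AIW,P)=26, d(AIW,U)=23
step 4: merge (P,U) at d=12; branch lengths P→6, U→6; new cluster PU
  updated: d(AIW,PU)=49/2, d(H,PU)=79/2, d(KX,PU)=103/4
step 5: merge (AIW,PU) at d=49/2; branch lengths AIW→29/4, PU→25/4; new cluster AIPUW
  updated: d(AIPUW,H)=189/5, d(AIPUW,KX)=307/10
step 6: merge (H,KX) at d=59/2; branch lengths H→59/4, KX→49/4; new cluster HKX
  updated: d(AIPUW,HKX)=496/15
step 7: merge (AIPUW,HKX) at d=496/15; branch lengths AIPUW→257/60, HKX→107/60; new cluster AHIKPUWX
final tree: ((((A:1/2,W:1/2):9/2,I:5):29/4,(P:6,U:6):25/4):257/60,(H:59/4,(K:5/2,X:5/2):49/4):107/60)
total length: 1111/15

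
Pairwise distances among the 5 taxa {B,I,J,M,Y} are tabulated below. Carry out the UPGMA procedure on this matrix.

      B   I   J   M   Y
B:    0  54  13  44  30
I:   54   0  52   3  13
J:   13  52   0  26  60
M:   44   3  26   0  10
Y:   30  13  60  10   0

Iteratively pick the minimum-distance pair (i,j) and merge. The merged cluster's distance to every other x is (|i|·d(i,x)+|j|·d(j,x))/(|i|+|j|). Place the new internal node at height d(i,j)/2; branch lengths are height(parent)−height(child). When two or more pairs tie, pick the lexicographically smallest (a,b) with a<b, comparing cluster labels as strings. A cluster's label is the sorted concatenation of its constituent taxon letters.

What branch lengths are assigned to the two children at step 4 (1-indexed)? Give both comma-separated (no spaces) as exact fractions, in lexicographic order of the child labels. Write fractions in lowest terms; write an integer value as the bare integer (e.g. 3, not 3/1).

47/3,197/12

1. join I+M (d=3) ⇒ IM; edges |I|=3/2, |M|=3/2
  updated: d(B,IM)=49, d(IM,J)=39, d(IM,Y)=23/2
2. join IM+Y (d=23/2) ⇒ IMY; edges |IM|=17/4, |Y|=23/4
  updated: d(B,IMY)=128/3, d(IMY,J)=46
3. join B+J (d=13) ⇒ BJ; edges |B|=13/2, |J|=13/2
  updated: d(BJ,IMY)=133/3
4. join BJ+IMY (d=133/3) ⇒ BIJMY; edges |BJ|=47/3, |IMY|=197/12
final tree: ((B:13/2,J:13/2):47/3,((I:3/2,M:3/2):17/4,Y:23/4):197/12)
total length: 697/12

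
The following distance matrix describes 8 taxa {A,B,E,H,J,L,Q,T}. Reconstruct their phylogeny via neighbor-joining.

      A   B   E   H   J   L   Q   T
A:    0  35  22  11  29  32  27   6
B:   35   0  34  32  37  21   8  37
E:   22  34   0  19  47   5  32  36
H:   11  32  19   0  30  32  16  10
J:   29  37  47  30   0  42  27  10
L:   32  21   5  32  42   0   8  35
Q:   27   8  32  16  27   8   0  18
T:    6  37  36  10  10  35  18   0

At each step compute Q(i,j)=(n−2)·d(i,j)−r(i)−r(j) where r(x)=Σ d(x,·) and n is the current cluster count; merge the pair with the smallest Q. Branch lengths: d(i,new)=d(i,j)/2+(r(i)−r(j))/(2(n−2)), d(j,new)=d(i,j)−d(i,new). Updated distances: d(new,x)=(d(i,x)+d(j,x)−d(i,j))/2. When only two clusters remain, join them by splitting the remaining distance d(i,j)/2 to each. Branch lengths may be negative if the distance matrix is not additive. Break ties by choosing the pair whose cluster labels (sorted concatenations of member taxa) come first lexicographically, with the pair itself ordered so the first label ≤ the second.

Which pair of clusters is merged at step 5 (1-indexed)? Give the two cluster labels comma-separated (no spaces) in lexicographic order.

iteration 1: select E,L (d=5, Q=-340); attach at lengths (25/6, 5/6); label the merged cluster EL
  updated: d(A,EL)=49/2, d(B,EL)=25, d(EL,H)=23, d(EL,J)=42, d(EL,Q)=35/2, d(EL,T)=33
iteration 2: select B,Q (d=8, Q=-495/2); attach at lengths (201/20, -41/20); label the merged cluster BQ
  updated: d(A,BQ)=27, d(BQ,EL)=69/4, d(BQ,H)=20, d(BQ,J)=28, d(BQ,T)=47/2
iteration 3: select BQ,EL (d=69/4, Q=-373/2); attach at lengths (45/8, 93/8); label the merged cluster BELQ
  updated: d(A,BELQ)=137/8, d(BELQ,H)=103/8, d(BELQ,J)=211/8, d(BELQ,T)=157/8
iteration 4: select J,T (d=10, Q=-111); attach at lengths (319/24, -79/24); label the merged cluster JT
  updated: d(A,JT)=25/2, d(BELQ,JT)=18, d(H,JT)=15
iteration 5: select A,JT (d=25/2, Q=-489/8); attach at lengths (161/32, 239/32); label the merged cluster AJT
  updated: d(AJT,BELQ)=181/16, d(AJT,H)=27/4
iteration 6: select AJT,BELQ (d=181/16, Q=-495/16); attach at lengths (83/32, 279/32); label the merged cluster ABEJLQT
  updated: d(ABEJLQT,H)=133/32
iteration 7: select ABEJLQT,H (d=133/32); attach at lengths (133/64, 133/64); label the merged cluster ABEHJLQT
final tree: (((A:161/32,(J:319/24,T:-79/24):239/32):83/32,((B:201/20,Q:-41/20):45/8,(E:25/6,L:5/6):93/8):279/32):133/64,H:133/64)
total length: 2183/32

A,JT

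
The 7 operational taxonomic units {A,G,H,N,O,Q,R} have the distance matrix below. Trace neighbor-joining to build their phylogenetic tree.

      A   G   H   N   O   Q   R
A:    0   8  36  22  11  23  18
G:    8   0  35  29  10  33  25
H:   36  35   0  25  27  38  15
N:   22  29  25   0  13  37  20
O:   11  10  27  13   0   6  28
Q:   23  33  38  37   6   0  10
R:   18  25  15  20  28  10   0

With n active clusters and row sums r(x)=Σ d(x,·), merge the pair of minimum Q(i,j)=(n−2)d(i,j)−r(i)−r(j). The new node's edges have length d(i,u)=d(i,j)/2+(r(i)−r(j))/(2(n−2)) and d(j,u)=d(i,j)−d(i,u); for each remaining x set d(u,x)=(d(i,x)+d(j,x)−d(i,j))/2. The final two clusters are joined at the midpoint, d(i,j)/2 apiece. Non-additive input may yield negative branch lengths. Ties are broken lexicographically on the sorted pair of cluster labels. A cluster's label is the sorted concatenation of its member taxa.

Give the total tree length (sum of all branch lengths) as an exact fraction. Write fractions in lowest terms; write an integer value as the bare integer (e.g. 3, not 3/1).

1. join A+G (d=8, Q=-218) ⇒ AG; edges |A|=9/5, |G|=31/5
  updated: d(AG,H)=63/2, d(AG,N)=43/2, d(AG,O)=13/2, d(AG,Q)=24, d(AG,R)=35/2
2. join O+Q (d=6, Q=-343/2) ⇒ OQ; edges |O|=-21/16, |Q|=117/16
  updated: d(AG,OQ)=49/4, d(H,OQ)=59/2, d(N,OQ)=22, d(OQ,R)=16
3. join AG+OQ (d=49/4, Q=-503/4) ⇒ AGOQ; edges |AG|=53/8, |OQ|=45/8
  updated: d(AGOQ,H)=195/8, d(AGOQ,N)=125/8, d(AGOQ,R)=85/8
4. join AGOQ+N (d=125/8, Q=-80) ⇒ AGNOQ; edges |AGOQ|=85/16, |N|=165/16
  updated: d(AGNOQ,H)=135/8, d(AGNOQ,R)=15/2
5. join AGNOQ+H (d=135/8, Q=-315/8) ⇒ AGHNOQ; edges |AGNOQ|=75/16, |H|=195/16
  updated: d(AGHNOQ,R)=45/16
6. join AGHNOQ+R (d=45/16) ⇒ AGHNOQR; edges |AGHNOQ|=45/32, |R|=45/32
final tree: (((((A:9/5,G:31/5):53/8,(O:-21/16,Q:117/16):45/8):85/16,N:165/16):75/16,H:195/16):45/32,R:45/32)
total length: 985/16

985/16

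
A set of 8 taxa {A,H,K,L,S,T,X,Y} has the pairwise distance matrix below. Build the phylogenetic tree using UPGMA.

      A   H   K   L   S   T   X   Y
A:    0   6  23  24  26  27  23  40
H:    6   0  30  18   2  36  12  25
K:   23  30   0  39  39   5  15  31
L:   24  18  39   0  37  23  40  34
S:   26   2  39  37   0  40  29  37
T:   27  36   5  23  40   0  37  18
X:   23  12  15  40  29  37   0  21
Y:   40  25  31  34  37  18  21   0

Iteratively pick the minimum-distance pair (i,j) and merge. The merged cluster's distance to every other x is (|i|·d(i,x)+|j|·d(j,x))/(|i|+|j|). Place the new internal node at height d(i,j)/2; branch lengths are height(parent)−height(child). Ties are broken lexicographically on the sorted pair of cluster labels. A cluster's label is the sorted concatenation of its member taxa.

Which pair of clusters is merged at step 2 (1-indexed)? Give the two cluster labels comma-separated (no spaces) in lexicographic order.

iteration 1: select H,S (d=2); attach at lengths (1, 1); label the merged cluster HS
  updated: d(A,HS)=16, d(HS,K)=69/2, d(HS,L)=55/2, d(HS,T)=38, d(HS,X)=41/2, d(HS,Y)=31
iteration 2: select K,T (d=5); attach at lengths (5/2, 5/2); label the merged cluster KT
  updated: d(A,KT)=25, d(HS,KT)=145/4, d(KT,L)=31, d(KT,X)=26, d(KT,Y)=49/2
iteration 3: select A,HS (d=16); attach at lengths (8, 7); label the merged cluster AHS
  updated: d(AHS,KT)=65/2, d(AHS,L)=79/3, d(AHS,X)=64/3, d(AHS,Y)=34
iteration 4: select X,Y (d=21); attach at lengths (21/2, 21/2); label the merged cluster XY
  updated: d(AHS,XY)=83/3, d(KT,XY)=101/4, d(L,XY)=37
iteration 5: select KT,XY (d=101/4); attach at lengths (81/8, 17/8); label the merged cluster KTXY
  updated: d(AHS,KTXY)=361/12, d(KTXY,L)=34
iteration 6: select AHS,L (d=79/3); attach at lengths (31/6, 79/6); label the merged cluster AHLS
  updated: d(AHLS,KTXY)=497/16
iteration 7: select AHLS,KTXY (d=497/16); attach at lengths (227/96, 93/32); label the merged cluster AHKLSTXY
final tree: (((A:8,(H:1,S:1):7):31/6,L:79/6):227/96,((K:5/2,T:5/2):81/8,(X:21/2,Y:21/2):17/8):93/32)
total length: 3785/48

K,T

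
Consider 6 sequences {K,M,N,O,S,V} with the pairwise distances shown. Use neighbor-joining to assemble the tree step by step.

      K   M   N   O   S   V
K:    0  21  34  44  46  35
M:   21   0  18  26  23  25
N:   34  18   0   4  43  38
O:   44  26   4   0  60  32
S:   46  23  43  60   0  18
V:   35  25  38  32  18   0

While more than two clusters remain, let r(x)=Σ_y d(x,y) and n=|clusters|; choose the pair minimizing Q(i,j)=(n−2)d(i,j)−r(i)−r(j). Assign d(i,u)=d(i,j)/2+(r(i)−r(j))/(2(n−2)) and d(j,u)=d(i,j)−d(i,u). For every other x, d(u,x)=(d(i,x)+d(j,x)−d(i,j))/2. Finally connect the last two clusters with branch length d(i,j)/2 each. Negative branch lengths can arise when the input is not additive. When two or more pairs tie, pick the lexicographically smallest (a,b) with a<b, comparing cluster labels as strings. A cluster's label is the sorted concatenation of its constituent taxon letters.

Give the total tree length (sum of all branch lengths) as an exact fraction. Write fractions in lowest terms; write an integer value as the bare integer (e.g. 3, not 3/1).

iteration 1: select N,O (d=4, Q=-287); attach at lengths (-13/8, 45/8); label the merged cluster NO
  updated: d(K,NO)=37, d(M,NO)=20, d(NO,S)=99/2, d(NO,V)=33
iteration 2: select S,V (d=18, Q=-387/2); attach at lengths (53/4, 19/4); label the merged cluster SV
  updated: d(K,SV)=63/2, d(M,SV)=15, d(NO,SV)=129/4
iteration 3: select K,SV (d=63/2, Q=-421/4); attach at lengths (295/16, 209/16); label the merged cluster KSV
  updated: d(KSV,M)=9/4, d(KSV,NO)=151/8
iteration 4: select KSV,M (d=9/4, Q=-329/8); attach at lengths (9/16, 27/16); label the merged cluster KMSV
  updated: d(KMSV,NO)=293/16
iteration 5: select KMSV,NO (d=293/16); attach at lengths (293/32, 293/32); label the merged cluster KMNOSV
final tree: (((K:295/16,(S:53/4,V:19/4):209/16):9/16,M:27/16):293/32,(N:-13/8,O:45/8):293/32)
total length: 1185/16

1185/16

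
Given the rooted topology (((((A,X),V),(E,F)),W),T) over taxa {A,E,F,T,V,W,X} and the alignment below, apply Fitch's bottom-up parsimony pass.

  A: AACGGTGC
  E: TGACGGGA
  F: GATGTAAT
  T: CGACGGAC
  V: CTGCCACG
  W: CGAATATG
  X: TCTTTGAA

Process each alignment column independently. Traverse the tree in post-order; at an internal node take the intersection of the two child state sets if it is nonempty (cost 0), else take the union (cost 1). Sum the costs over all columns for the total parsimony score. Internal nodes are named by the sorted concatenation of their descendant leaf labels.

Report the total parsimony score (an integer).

33

site 0, node AX: A={A} ∪ X={T} → {A,T} (+1)
site 0, node AVX: AX={A,T} ∪ V={C} → {A,C,T} (+1)
site 0, node EF: E={T} ∪ F={G} → {G,T} (+1)
site 0, node AEFVX: AVX={A,C,T} ∩ EF={G,T} → {T} (+0)
site 0, node AEFVWX: AEFVX={T} ∪ W={C} → {C,T} (+1)
site 0, node AEFTVWX: AEFVWX={C,T} ∩ T={C} → {C} (+0)
site 1, node AX: A={A} ∪ X={C} → {A,C} (+1)
site 1, node AVX: AX={A,C} ∪ V={T} → {A,C,T} (+1)
site 1, node EF: E={G} ∪ F={A} → {A,G} (+1)
site 1, node AEFVX: AVX={A,C,T} ∩ EF={A,G} → {A} (+0)
site 1, node AEFVWX: AEFVX={A} ∪ W={G} → {A,G} (+1)
site 1, node AEFTVWX: AEFVWX={A,G} ∩ T={G} → {G} (+0)
site 2, node AX: A={C} ∪ X={T} → {C,T} (+1)
site 2, node AVX: AX={C,T} ∪ V={G} → {C,G,T} (+1)
site 2, node EF: E={A} ∪ F={T} → {A,T} (+1)
site 2, node AEFVX: AVX={C,G,T} ∩ EF={A,T} → {T} (+0)
site 2, node AEFVWX: AEFVX={T} ∪ W={A} → {A,T} (+1)
site 2, node AEFTVWX: AEFVWX={A,T} ∩ T={A} → {A} (+0)
site 3, node AX: A={G} ∪ X={T} → {G,T} (+1)
site 3, node AVX: AX={G,T} ∪ V={C} → {C,G,T} (+1)
site 3, node EF: E={C} ∪ F={G} → {C,G} (+1)
site 3, node AEFVX: AVX={C,G,T} ∩ EF={C,G} → {C,G} (+0)
site 3, node AEFVWX: AEFVX={C,G} ∪ W={A} → {A,C,G} (+1)
site 3, node AEFTVWX: AEFVWX={A,C,G} ∩ T={C} → {C} (+0)
site 4, node AX: A={G} ∪ X={T} → {G,T} (+1)
site 4, node AVX: AX={G,T} ∪ V={C} → {C,G,T} (+1)
site 4, node EF: E={G} ∪ F={T} → {G,T} (+1)
site 4, node AEFVX: AVX={C,G,T} ∩ EF={G,T} → {G,T} (+0)
site 4, node AEFVWX: AEFVX={G,T} ∩ W={T} → {T} (+0)
site 4, node AEFTVWX: AEFVWX={T} ∪ T={G} → {G,T} (+1)
site 5, node AX: A={T} ∪ X={G} → {G,T} (+1)
site 5, node AVX: AX={G,T} ∪ V={A} → {A,G,T} (+1)
site 5, node EF: E={G} ∪ F={A} → {A,G} (+1)
site 5, node AEFVX: AVX={A,G,T} ∩ EF={A,G} → {A,G} (+0)
site 5, node AEFVWX: AEFVX={A,G} ∩ W={A} → {A} (+0)
site 5, node AEFTVWX: AEFVWX={A} ∪ T={G} → {A,G} (+1)
site 6, node AX: A={G} ∪ X={A} → {A,G} (+1)
site 6, node AVX: AX={A,G} ∪ V={C} → {A,C,G} (+1)
site 6, node EF: E={G} ∪ F={A} → {A,G} (+1)
site 6, node AEFVX: AVX={A,C,G} ∩ EF={A,G} → {A,G} (+0)
site 6, node AEFVWX: AEFVX={A,G} ∪ W={T} → {A,G,T} (+1)
site 6, node AEFTVWX: AEFVWX={A,G,T} ∩ T={A} → {A} (+0)
site 7, node AX: A={C} ∪ X={A} → {A,C} (+1)
site 7, node AVX: AX={A,C} ∪ V={G} → {A,C,G} (+1)
site 7, node EF: E={A} ∪ F={T} → {A,T} (+1)
site 7, node AEFVX: AVX={A,C,G} ∩ EF={A,T} → {A} (+0)
site 7, node AEFVWX: AEFVX={A} ∪ W={G} → {A,G} (+1)
site 7, node AEFTVWX: AEFVWX={A,G} ∪ T={C} → {A,C,G} (+1)
per-site changes: [4, 4, 4, 4, 4, 4, 4, 5]; total = 33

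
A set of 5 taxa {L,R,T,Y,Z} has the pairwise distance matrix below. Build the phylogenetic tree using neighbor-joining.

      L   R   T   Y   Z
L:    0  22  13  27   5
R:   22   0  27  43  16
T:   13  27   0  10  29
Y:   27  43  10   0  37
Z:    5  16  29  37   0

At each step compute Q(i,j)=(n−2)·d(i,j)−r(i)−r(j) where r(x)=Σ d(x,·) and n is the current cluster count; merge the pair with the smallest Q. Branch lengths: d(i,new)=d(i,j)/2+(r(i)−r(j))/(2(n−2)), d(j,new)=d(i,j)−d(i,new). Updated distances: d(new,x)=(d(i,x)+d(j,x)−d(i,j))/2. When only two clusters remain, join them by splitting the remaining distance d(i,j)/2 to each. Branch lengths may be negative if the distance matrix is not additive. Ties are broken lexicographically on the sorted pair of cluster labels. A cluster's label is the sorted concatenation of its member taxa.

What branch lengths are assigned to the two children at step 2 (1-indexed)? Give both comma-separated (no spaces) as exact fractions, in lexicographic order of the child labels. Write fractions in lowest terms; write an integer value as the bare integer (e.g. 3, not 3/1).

1. join T+Y (d=10, Q=-166) ⇒ TY; edges |T|=-4/3, |Y|=34/3
  updated: d(L,TY)=15, d(R,TY)=30, d(TY,Z)=28
2. join L+TY (d=15, Q=-85) ⇒ LTY; edges |L|=-1/4, |TY|=61/4
  updated: d(LTY,R)=37/2, d(LTY,Z)=9
3. join LTY+R (d=37/2, Q=-87/2) ⇒ LRTY; edges |LTY|=23/4, |R|=51/4
  updated: d(LRTY,Z)=13/4
4. join LRTY+Z (d=13/4) ⇒ LRTYZ; edges |LRTY|=13/8, |Z|=13/8
final tree: (((L:-1/4,(T:-4/3,Y:34/3):61/4):23/4,R:51/4):13/8,Z:13/8)
total length: 187/4

-1/4,61/4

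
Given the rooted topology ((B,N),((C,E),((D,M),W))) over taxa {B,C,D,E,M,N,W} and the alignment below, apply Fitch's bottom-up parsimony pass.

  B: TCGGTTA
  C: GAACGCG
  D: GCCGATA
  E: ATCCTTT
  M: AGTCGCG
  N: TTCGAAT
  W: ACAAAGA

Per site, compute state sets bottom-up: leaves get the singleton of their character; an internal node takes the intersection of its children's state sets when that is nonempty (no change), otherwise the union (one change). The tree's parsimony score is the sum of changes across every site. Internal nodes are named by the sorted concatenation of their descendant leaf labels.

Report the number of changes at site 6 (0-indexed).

site 0, node BN: B={T} ∩ N={T} → {T} (+0)
site 0, node CE: C={G} ∪ E={A} → {A,G} (+1)
site 0, node DM: D={G} ∪ M={A} → {A,G} (+1)
site 0, node DMW: DM={A,G} ∩ W={A} → {A} (+0)
site 0, node CDEMW: CE={A,G} ∩ DMW={A} → {A} (+0)
site 0, node BCDEMNW: BN={T} ∪ CDEMW={A} → {A,T} (+1)
site 1, node BN: B={C} ∪ N={T} → {C,T} (+1)
site 1, node CE: C={A} ∪ E={T} → {A,T} (+1)
site 1, node DM: D={C} ∪ M={G} → {C,G} (+1)
site 1, node DMW: DM={C,G} ∩ W={C} → {C} (+0)
site 1, node CDEMW: CE={A,T} ∪ DMW={C} → {A,C,T} (+1)
site 1, node BCDEMNW: BN={C,T} ∩ CDEMW={A,C,T} → {C,T} (+0)
site 2, node BN: B={G} ∪ N={C} → {C,G} (+1)
site 2, node CE: C={A} ∪ E={C} → {A,C} (+1)
site 2, node DM: D={C} ∪ M={T} → {C,T} (+1)
site 2, node DMW: DM={C,T} ∪ W={A} → {A,C,T} (+1)
site 2, node CDEMW: CE={A,C} ∩ DMW={A,C,T} → {A,C} (+0)
site 2, node BCDEMNW: BN={C,G} ∩ CDEMW={A,C} → {C} (+0)
site 3, node BN: B={G} ∩ N={G} → {G} (+0)
site 3, node CE: C={C} ∩ E={C} → {C} (+0)
site 3, node DM: D={G} ∪ M={C} → {C,G} (+1)
site 3, node DMW: DM={C,G} ∪ W={A} → {A,C,G} (+1)
site 3, node CDEMW: CE={C} ∩ DMW={A,C,G} → {C} (+0)
site 3, node BCDEMNW: BN={G} ∪ CDEMW={C} → {C,G} (+1)
site 4, node BN: B={T} ∪ N={A} → {A,T} (+1)
site 4, node CE: C={G} ∪ E={T} → {G,T} (+1)
site 4, node DM: D={A} ∪ M={G} → {A,G} (+1)
site 4, node DMW: DM={A,G} ∩ W={A} → {A} (+0)
site 4, node CDEMW: CE={G,T} ∪ DMW={A} → {A,G,T} (+1)
site 4, node BCDEMNW: BN={A,T} ∩ CDEMW={A,G,T} → {A,T} (+0)
site 5, node BN: B={T} ∪ N={A} → {A,T} (+1)
site 5, node CE: C={C} ∪ E={T} → {C,T} (+1)
site 5, node DM: D={T} ∪ M={C} → {C,T} (+1)
site 5, node DMW: DM={C,T} ∪ W={G} → {C,G,T} (+1)
site 5, node CDEMW: CE={C,T} ∩ DMW={C,G,T} → {C,T} (+0)
site 5, node BCDEMNW: BN={A,T} ∩ CDEMW={C,T} → {T} (+0)
site 6, node BN: B={A} ∪ N={T} → {A,T} (+1)
site 6, node CE: C={G} ∪ E={T} → {G,T} (+1)
site 6, node DM: D={A} ∪ M={G} → {A,G} (+1)
site 6, node DMW: DM={A,G} ∩ W={A} → {A} (+0)
site 6, node CDEMW: CE={G,T} ∪ DMW={A} → {A,G,T} (+1)
site 6, node BCDEMNW: BN={A,T} ∩ CDEMW={A,G,T} → {A,T} (+0)
per-site changes: [3, 4, 4, 3, 4, 4, 4]; total = 26

4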